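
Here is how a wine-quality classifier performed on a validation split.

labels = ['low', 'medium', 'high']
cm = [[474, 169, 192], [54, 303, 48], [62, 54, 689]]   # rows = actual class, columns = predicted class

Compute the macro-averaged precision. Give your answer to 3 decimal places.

0.707

Per-class precision (TP/(TP+FP)):
  low: TP=474, FP=54+62=116 → 474/590 = 0.8034
  medium: TP=303, FP=169+54=223 → 303/526 = 0.5760
  high: TP=689, FP=192+48=240 → 689/929 = 0.7417
Macro-precision = mean = (0.8034 + 0.5760 + 0.7417) / 3 = 0.707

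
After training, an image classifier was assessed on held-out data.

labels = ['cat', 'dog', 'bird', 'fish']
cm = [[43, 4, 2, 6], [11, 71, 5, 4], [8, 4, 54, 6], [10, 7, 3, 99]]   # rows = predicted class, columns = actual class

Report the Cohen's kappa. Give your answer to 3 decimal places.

Observed agreement pₒ = trace/N = 267/337 = 0.7923
Expected agreement pₑ = Σ (rowᵢ·colᵢ)/N² = (72·55 + 86·91 + 64·72 + 115·119)/337² = 0.2649
κ = (pₒ − pₑ)/(1 − pₑ) = (0.7923 − 0.2649)/(1 − 0.2649) = 0.717

0.717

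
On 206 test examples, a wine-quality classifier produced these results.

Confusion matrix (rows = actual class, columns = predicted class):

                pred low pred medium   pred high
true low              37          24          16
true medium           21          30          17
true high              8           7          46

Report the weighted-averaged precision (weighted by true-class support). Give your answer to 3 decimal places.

0.544

Per-class precision (TP/(TP+FP)):
  low: TP=37, FP=21+8=29 → 37/66 = 0.5606
  medium: TP=30, FP=24+7=31 → 30/61 = 0.4918
  high: TP=46, FP=16+17=33 → 46/79 = 0.5823
Weighted-precision = Σ (supportᵢ/N)·precisionᵢ with N=206: (77/206)·0.5606 + (68/206)·0.4918 + (61/206)·0.5823 = 0.544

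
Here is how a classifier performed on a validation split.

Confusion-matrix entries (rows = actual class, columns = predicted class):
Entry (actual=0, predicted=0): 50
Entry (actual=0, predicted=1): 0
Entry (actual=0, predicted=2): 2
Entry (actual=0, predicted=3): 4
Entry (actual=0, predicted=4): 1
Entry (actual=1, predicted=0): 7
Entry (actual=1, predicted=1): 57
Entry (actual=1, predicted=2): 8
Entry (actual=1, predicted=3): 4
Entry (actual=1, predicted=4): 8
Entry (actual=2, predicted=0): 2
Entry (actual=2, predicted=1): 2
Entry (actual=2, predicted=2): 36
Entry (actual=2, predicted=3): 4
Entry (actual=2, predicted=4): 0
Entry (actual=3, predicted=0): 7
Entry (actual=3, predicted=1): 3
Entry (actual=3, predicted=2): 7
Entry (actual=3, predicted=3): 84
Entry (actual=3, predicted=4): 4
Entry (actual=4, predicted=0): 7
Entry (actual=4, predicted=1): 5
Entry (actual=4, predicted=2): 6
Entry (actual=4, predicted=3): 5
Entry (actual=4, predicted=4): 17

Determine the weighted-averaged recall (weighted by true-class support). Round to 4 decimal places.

Per-class recall (TP/(TP+FN)):
  0: TP=50, FN=0+2+4+1=7 → 50/57 = 0.87719
  1: TP=57, FN=7+8+4+8=27 → 57/84 = 0.67857
  2: TP=36, FN=2+2+4+0=8 → 36/44 = 0.81818
  3: TP=84, FN=7+3+7+4=21 → 84/105 = 0.80000
  4: TP=17, FN=7+5+6+5=23 → 17/40 = 0.42500
Weighted-recall = Σ (supportᵢ/N)·recallᵢ with N=330: (57/330)·0.87719 + (84/330)·0.67857 + (44/330)·0.81818 + (105/330)·0.80000 + (40/330)·0.42500 = 0.7394

0.7394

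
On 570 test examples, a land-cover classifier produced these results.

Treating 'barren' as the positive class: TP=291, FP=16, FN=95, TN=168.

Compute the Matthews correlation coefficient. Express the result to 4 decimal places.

0.6255

MCC = (TP·TN − FP·FN) / √((TP+FP)(TP+FN)(TN+FP)(TN+FN))
Numerator = 291·168 − 16·95 = 47368
Denominator = √(307·386·184·263) = √5734548784 = 75726.8036
MCC = 47368 / 75726.8036 = 0.6255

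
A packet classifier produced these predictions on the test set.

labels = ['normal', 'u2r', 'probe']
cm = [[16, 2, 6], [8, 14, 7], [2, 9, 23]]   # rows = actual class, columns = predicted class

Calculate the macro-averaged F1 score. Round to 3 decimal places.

0.605

Per-class F1 score (2·TP/(2·TP+FP+FN)):
  normal: TP=16, FP=8+2=10, FN=2+6=8 → 32/50 = 0.6400
  u2r: TP=14, FP=2+9=11, FN=8+7=15 → 28/54 = 0.5185
  probe: TP=23, FP=6+7=13, FN=2+9=11 → 46/70 = 0.6571
Macro-F1 score = mean = (0.6400 + 0.5185 + 0.6571) / 3 = 0.605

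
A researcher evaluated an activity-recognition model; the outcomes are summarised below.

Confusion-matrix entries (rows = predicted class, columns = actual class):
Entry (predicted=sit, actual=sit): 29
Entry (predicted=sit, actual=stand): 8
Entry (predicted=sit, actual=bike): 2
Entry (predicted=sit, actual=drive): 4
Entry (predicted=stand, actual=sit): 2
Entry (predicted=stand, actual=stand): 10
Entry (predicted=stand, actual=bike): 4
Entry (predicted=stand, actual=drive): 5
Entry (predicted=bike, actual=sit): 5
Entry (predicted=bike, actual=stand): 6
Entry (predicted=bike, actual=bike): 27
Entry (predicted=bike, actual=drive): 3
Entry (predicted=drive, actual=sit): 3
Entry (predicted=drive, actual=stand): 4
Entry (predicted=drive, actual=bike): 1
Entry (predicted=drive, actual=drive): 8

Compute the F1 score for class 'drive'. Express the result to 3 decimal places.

0.444

Treat 'drive' as positive and all other classes as negative.
F1 score = 2·TP/(2·TP+FP+FN).
drive: TP=8, FP=3+4+1=8, FN=4+5+3=12 → 16/36 = 0.4444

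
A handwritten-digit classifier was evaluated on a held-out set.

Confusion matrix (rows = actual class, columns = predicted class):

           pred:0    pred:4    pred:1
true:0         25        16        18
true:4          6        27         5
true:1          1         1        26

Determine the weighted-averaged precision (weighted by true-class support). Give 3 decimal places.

0.674

Per-class precision (TP/(TP+FP)):
  0: TP=25, FP=6+1=7 → 25/32 = 0.7813
  4: TP=27, FP=16+1=17 → 27/44 = 0.6136
  1: TP=26, FP=18+5=23 → 26/49 = 0.5306
Weighted-precision = Σ (supportᵢ/N)·precisionᵢ with N=125: (59/125)·0.7813 + (38/125)·0.6136 + (28/125)·0.5306 = 0.674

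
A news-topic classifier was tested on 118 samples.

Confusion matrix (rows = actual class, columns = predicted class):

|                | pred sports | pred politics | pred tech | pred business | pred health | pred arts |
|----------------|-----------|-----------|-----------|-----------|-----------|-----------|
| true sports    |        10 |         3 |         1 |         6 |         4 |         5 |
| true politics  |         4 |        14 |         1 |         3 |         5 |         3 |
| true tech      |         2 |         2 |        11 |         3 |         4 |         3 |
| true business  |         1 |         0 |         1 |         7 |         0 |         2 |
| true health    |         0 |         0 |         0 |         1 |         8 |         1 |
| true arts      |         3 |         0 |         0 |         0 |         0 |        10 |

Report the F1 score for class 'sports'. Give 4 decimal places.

Treat 'sports' as positive and all other classes as negative.
F1 score = 2·TP/(2·TP+FP+FN).
sports: TP=10, FP=4+2+1+0+3=10, FN=3+1+6+4+5=19 → 20/49 = 0.40816

0.4082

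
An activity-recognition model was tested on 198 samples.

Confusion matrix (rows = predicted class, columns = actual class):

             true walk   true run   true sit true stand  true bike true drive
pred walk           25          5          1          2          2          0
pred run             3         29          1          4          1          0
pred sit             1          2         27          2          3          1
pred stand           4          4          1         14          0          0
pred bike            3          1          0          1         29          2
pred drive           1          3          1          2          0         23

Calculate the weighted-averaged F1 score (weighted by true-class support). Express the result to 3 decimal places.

Per-class F1 score (2·TP/(2·TP+FP+FN)):
  walk: TP=25, FP=5+1+2+2+0=10, FN=3+1+4+3+1=12 → 50/72 = 0.6944
  run: TP=29, FP=3+1+4+1+0=9, FN=5+2+4+1+3=15 → 58/82 = 0.7073
  sit: TP=27, FP=1+2+2+3+1=9, FN=1+1+1+0+1=4 → 54/67 = 0.8060
  stand: TP=14, FP=4+4+1+0+0=9, FN=2+4+2+1+2=11 → 28/48 = 0.5833
  bike: TP=29, FP=3+1+0+1+2=7, FN=2+1+3+0+0=6 → 58/71 = 0.8169
  drive: TP=23, FP=1+3+1+2+0=7, FN=0+0+1+0+2=3 → 46/56 = 0.8214
Weighted-F1 score = Σ (supportᵢ/N)·F1 scoreᵢ with N=198: (37/198)·0.6944 + (44/198)·0.7073 + (31/198)·0.8060 + (25/198)·0.5833 + (35/198)·0.8169 + (26/198)·0.8214 = 0.739

0.739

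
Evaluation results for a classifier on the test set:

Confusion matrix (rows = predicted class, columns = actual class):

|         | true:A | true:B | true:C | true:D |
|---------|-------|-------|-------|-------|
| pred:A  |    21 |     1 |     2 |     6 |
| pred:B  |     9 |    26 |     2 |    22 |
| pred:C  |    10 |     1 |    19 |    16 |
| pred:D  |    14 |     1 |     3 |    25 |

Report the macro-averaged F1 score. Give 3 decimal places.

0.516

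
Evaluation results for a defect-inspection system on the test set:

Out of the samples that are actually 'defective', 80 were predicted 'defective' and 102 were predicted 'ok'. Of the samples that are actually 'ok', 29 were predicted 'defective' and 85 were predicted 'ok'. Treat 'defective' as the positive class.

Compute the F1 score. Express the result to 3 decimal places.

0.550

Precision = TP/(TP+FP) = 80/109 = 0.7339
Recall = TP/(TP+FN) = 80/182 = 0.4396
F1 = 2·TP/(2·TP+FP+FN) = 160/291 = 0.550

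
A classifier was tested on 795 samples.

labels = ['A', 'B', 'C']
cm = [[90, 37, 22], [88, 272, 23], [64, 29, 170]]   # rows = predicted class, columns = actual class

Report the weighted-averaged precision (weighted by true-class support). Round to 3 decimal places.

Per-class precision (TP/(TP+FP)):
  A: TP=90, FP=37+22=59 → 90/149 = 0.6040
  B: TP=272, FP=88+23=111 → 272/383 = 0.7102
  C: TP=170, FP=64+29=93 → 170/263 = 0.6464
Weighted-precision = Σ (supportᵢ/N)·precisionᵢ with N=795: (242/795)·0.6040 + (338/795)·0.7102 + (215/795)·0.6464 = 0.661

0.661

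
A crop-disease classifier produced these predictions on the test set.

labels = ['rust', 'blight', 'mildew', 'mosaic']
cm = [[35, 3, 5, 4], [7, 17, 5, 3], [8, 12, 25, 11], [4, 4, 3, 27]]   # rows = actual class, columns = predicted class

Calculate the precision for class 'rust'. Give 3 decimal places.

0.648

precision = TP/(TP+FP).
rust: TP=35, FP=7+8+4=19 → 35/54 = 0.6481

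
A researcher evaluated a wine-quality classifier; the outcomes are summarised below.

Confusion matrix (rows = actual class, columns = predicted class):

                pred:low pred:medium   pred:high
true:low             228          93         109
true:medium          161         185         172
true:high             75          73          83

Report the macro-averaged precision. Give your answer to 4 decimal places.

0.4155

Per-class precision (TP/(TP+FP)):
  low: TP=228, FP=161+75=236 → 228/464 = 0.49138
  medium: TP=185, FP=93+73=166 → 185/351 = 0.52707
  high: TP=83, FP=109+172=281 → 83/364 = 0.22802
Macro-precision = mean = (0.49138 + 0.52707 + 0.22802) / 3 = 0.4155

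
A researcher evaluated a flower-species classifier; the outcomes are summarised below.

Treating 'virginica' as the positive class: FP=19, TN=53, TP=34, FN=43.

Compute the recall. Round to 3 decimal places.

Recall = TP/(TP+FN) = 34/(34+43) = 34/77 = 0.442

0.442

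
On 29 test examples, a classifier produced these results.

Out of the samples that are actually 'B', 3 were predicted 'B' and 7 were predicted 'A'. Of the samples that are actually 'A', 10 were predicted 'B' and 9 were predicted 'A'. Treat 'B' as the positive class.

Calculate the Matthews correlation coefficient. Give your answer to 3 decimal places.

-0.216

MCC = (TP·TN − FP·FN) / √((TP+FP)(TP+FN)(TN+FP)(TN+FN))
Numerator = 3·9 − 10·7 = -43
Denominator = √(13·10·19·16) = √39520 = 198.7964
MCC = -43 / 198.7964 = -0.216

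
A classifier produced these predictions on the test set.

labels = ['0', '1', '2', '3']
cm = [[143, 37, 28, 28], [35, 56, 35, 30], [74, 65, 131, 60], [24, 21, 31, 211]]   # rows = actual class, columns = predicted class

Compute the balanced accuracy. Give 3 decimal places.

0.524

Balanced accuracy = mean of per-class recall.
  0: recall = 143/236 = 0.6059
  1: recall = 56/156 = 0.3590
  2: recall = 131/330 = 0.3970
  3: recall = 211/287 = 0.7352
Mean = (0.6059 + 0.3590 + 0.3970 + 0.7352) / 4 = 0.524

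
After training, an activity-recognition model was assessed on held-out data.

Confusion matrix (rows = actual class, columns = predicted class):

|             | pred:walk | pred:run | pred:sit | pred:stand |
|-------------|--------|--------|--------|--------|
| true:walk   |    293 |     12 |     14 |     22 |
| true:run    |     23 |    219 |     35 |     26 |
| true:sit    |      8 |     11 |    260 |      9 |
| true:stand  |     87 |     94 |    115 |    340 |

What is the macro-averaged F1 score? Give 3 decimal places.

0.713

Per-class F1 score (2·TP/(2·TP+FP+FN)):
  walk: TP=293, FP=23+8+87=118, FN=12+14+22=48 → 586/752 = 0.7793
  run: TP=219, FP=12+11+94=117, FN=23+35+26=84 → 438/639 = 0.6854
  sit: TP=260, FP=14+35+115=164, FN=8+11+9=28 → 520/712 = 0.7303
  stand: TP=340, FP=22+26+9=57, FN=87+94+115=296 → 680/1033 = 0.6583
Macro-F1 score = mean = (0.7793 + 0.6854 + 0.7303 + 0.6583) / 4 = 0.713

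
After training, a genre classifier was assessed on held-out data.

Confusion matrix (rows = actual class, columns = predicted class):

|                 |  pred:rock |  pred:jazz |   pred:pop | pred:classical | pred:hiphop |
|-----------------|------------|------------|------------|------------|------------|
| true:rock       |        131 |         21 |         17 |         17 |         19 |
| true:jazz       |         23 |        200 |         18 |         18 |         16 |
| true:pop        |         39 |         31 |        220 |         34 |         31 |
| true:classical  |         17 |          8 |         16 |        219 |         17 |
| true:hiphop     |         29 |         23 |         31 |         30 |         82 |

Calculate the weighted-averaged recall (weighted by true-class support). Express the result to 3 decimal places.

0.652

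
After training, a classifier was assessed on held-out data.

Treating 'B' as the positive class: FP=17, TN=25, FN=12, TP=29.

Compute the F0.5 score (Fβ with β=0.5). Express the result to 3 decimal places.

Fβ = (1+β²)·TP / ((1+β²)·TP + β²·FN + FP), with β²=1/4
= 1.25·29 / (1.25·29 + 0.25·12 + 17) = 0.644

0.644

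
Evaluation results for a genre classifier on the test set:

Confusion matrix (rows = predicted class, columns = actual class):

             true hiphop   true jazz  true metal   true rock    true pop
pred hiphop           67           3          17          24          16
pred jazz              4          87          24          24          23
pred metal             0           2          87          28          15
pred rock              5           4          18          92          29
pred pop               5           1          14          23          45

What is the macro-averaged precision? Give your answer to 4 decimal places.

0.5713

Per-class precision (TP/(TP+FP)):
  hiphop: TP=67, FP=3+17+24+16=60 → 67/127 = 0.52756
  jazz: TP=87, FP=4+24+24+23=75 → 87/162 = 0.53704
  metal: TP=87, FP=0+2+28+15=45 → 87/132 = 0.65909
  rock: TP=92, FP=5+4+18+29=56 → 92/148 = 0.62162
  pop: TP=45, FP=5+1+14+23=43 → 45/88 = 0.51136
Macro-precision = mean = (0.52756 + 0.53704 + 0.65909 + 0.62162 + 0.51136) / 5 = 0.5713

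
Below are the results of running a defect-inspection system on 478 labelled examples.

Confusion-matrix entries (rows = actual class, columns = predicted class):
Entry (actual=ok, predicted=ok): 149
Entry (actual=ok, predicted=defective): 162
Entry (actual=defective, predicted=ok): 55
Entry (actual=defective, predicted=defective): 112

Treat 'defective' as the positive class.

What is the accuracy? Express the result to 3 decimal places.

0.546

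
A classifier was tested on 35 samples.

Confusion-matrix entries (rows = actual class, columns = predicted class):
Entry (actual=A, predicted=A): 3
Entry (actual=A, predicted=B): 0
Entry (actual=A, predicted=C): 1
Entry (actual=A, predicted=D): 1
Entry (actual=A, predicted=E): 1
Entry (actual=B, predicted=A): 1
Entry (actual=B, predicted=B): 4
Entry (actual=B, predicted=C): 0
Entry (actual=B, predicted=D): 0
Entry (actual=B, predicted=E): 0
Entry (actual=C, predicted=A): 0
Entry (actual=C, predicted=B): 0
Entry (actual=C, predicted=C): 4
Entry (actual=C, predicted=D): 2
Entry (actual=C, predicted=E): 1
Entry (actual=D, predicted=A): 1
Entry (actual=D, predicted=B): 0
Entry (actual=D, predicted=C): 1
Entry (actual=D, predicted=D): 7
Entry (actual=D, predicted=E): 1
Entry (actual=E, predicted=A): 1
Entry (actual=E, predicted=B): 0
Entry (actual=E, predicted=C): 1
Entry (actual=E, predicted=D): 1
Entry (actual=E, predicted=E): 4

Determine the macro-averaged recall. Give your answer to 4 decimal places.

Per-class recall (TP/(TP+FN)):
  A: TP=3, FN=0+1+1+1=3 → 3/6 = 0.50000
  B: TP=4, FN=1+0+0+0=1 → 4/5 = 0.80000
  C: TP=4, FN=0+0+2+1=3 → 4/7 = 0.57143
  D: TP=7, FN=1+0+1+1=3 → 7/10 = 0.70000
  E: TP=4, FN=1+0+1+1=3 → 4/7 = 0.57143
Macro-recall = mean = (0.50000 + 0.80000 + 0.57143 + 0.70000 + 0.57143) / 5 = 0.6286

0.6286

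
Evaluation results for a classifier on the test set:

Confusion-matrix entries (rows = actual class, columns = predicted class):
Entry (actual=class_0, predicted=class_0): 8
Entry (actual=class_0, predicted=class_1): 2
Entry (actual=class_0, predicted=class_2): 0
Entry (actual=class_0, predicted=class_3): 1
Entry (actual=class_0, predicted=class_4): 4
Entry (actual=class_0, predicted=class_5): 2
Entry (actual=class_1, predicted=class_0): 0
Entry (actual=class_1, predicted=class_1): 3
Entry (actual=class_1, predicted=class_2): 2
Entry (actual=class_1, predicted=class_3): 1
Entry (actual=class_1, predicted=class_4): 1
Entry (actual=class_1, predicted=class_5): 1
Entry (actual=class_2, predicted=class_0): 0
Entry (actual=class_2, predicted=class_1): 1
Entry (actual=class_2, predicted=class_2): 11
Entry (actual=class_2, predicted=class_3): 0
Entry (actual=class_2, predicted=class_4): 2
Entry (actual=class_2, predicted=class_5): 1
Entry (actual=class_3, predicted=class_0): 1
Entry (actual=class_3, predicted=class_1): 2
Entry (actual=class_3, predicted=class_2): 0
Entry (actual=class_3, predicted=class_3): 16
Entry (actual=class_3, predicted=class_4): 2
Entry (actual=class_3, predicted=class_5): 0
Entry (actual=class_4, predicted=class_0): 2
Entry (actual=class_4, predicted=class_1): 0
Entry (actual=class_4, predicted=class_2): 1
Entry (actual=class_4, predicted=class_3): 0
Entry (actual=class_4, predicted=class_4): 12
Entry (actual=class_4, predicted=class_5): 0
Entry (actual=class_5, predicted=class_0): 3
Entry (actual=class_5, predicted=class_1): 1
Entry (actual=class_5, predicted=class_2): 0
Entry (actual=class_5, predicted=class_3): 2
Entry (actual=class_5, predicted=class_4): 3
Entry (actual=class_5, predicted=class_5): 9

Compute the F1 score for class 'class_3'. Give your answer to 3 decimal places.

Treat 'class_3' as positive and all other classes as negative.
F1 score = 2·TP/(2·TP+FP+FN).
class_3: TP=16, FP=1+1+0+0+2=4, FN=1+2+0+2+0=5 → 32/41 = 0.7805

0.780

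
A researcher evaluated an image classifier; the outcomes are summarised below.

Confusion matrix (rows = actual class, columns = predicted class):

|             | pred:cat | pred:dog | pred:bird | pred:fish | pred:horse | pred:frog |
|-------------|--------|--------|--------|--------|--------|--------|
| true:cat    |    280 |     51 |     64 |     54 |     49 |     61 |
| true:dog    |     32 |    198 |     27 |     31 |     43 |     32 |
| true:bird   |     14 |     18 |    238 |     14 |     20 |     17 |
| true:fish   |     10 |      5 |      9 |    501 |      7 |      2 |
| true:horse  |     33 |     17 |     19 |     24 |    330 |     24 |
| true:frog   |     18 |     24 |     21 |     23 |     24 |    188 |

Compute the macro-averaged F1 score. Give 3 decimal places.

0.672

Per-class F1 score (2·TP/(2·TP+FP+FN)):
  cat: TP=280, FP=32+14+10+33+18=107, FN=51+64+54+49+61=279 → 560/946 = 0.5920
  dog: TP=198, FP=51+18+5+17+24=115, FN=32+27+31+43+32=165 → 396/676 = 0.5858
  bird: TP=238, FP=64+27+9+19+21=140, FN=14+18+14+20+17=83 → 476/699 = 0.6810
  fish: TP=501, FP=54+31+14+24+23=146, FN=10+5+9+7+2=33 → 1002/1181 = 0.8484
  horse: TP=330, FP=49+43+20+7+24=143, FN=33+17+19+24+24=117 → 660/920 = 0.7174
  frog: TP=188, FP=61+32+17+2+24=136, FN=18+24+21+23+24=110 → 376/622 = 0.6045
Macro-F1 score = mean = (0.5920 + 0.5858 + 0.6810 + 0.8484 + 0.7174 + 0.6045) / 6 = 0.672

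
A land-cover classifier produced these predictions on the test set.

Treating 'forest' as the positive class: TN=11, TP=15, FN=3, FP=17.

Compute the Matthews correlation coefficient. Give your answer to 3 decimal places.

0.240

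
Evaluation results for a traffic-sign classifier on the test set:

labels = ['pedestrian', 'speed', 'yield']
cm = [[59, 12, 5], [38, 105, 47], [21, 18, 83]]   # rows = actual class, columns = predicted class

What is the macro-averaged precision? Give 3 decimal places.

0.631

Per-class precision (TP/(TP+FP)):
  pedestrian: TP=59, FP=38+21=59 → 59/118 = 0.5000
  speed: TP=105, FP=12+18=30 → 105/135 = 0.7778
  yield: TP=83, FP=5+47=52 → 83/135 = 0.6148
Macro-precision = mean = (0.5000 + 0.7778 + 0.6148) / 3 = 0.631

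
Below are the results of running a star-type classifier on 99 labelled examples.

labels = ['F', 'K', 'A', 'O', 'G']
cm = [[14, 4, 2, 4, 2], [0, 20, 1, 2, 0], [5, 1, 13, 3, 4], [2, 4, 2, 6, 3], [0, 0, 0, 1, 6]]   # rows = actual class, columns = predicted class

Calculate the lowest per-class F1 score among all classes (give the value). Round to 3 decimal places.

0.364

Per-class F1 score (2·TP/(2·TP+FP+FN)):
  F: TP=14, FP=0+5+2+0=7, FN=4+2+4+2=12 → 28/47 = 0.5957
  K: TP=20, FP=4+1+4+0=9, FN=0+1+2+0=3 → 40/52 = 0.7692
  A: TP=13, FP=2+1+2+0=5, FN=5+1+3+4=13 → 26/44 = 0.5909
  O: TP=6, FP=4+2+3+1=10, FN=2+4+2+3=11 → 12/33 = 0.3636
  G: TP=6, FP=2+0+4+3=9, FN=0+0+0+1=1 → 12/22 = 0.5455
Lowest is class 'O' with F1 score = 0.364.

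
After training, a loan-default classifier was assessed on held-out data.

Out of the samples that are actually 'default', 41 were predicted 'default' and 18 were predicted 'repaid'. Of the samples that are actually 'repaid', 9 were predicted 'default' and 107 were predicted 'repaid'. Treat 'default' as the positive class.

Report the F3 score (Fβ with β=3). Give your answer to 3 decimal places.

Fβ = (1+β²)·TP / ((1+β²)·TP + β²·FN + FP), with β²=9
= 10·41 / (10·41 + 9·18 + 9) = 0.706

0.706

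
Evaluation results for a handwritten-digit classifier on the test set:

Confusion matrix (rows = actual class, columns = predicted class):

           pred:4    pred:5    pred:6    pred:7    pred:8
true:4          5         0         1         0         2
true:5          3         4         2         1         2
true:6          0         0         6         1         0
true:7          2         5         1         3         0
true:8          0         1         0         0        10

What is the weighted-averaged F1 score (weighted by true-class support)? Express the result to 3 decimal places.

Per-class F1 score (2·TP/(2·TP+FP+FN)):
  4: TP=5, FP=3+0+2+0=5, FN=0+1+0+2=3 → 10/18 = 0.5556
  5: TP=4, FP=0+0+5+1=6, FN=3+2+1+2=8 → 8/22 = 0.3636
  6: TP=6, FP=1+2+1+0=4, FN=0+0+1+0=1 → 12/17 = 0.7059
  7: TP=3, FP=0+1+1+0=2, FN=2+5+1+0=8 → 6/16 = 0.3750
  8: TP=10, FP=2+2+0+0=4, FN=0+1+0+0=1 → 20/25 = 0.8000
Weighted-F1 score = Σ (supportᵢ/N)·F1 scoreᵢ with N=49: (8/49)·0.5556 + (12/49)·0.3636 + (7/49)·0.7059 + (11/49)·0.3750 + (11/49)·0.8000 = 0.544

0.544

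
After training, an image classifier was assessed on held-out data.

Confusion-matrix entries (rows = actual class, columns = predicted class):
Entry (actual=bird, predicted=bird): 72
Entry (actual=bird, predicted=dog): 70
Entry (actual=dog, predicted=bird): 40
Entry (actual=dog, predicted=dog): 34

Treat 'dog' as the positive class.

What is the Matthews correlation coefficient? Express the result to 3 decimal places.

-0.032

MCC = (TP·TN − FP·FN) / √((TP+FP)(TP+FN)(TN+FP)(TN+FN))
Numerator = 34·72 − 70·40 = -352
Denominator = √(104·74·142·112) = √122397184 = 11063.3261
MCC = -352 / 11063.3261 = -0.032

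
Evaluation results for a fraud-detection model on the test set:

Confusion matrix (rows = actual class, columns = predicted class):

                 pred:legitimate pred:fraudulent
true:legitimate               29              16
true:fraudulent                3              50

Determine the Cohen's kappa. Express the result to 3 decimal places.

Observed agreement pₒ = trace/N = 79/98 = 0.8061
Expected agreement pₑ = Σ (rowᵢ·colᵢ)/N² = (45·32 + 53·66)/98² = 0.5142
κ = (pₒ − pₑ)/(1 − pₑ) = (0.8061 − 0.5142)/(1 − 0.5142) = 0.601

0.601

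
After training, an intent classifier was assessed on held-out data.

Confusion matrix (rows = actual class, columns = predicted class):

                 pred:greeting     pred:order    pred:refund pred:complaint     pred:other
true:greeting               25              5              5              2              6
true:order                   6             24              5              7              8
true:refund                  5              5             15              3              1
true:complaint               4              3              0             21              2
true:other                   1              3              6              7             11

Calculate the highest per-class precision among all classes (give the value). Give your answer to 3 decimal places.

0.610

Per-class precision (TP/(TP+FP)):
  greeting: TP=25, FP=6+5+4+1=16 → 25/41 = 0.6098
  order: TP=24, FP=5+5+3+3=16 → 24/40 = 0.6000
  refund: TP=15, FP=5+5+0+6=16 → 15/31 = 0.4839
  complaint: TP=21, FP=2+7+3+7=19 → 21/40 = 0.5250
  other: TP=11, FP=6+8+1+2=17 → 11/28 = 0.3929
Highest is class 'greeting' with precision = 0.610.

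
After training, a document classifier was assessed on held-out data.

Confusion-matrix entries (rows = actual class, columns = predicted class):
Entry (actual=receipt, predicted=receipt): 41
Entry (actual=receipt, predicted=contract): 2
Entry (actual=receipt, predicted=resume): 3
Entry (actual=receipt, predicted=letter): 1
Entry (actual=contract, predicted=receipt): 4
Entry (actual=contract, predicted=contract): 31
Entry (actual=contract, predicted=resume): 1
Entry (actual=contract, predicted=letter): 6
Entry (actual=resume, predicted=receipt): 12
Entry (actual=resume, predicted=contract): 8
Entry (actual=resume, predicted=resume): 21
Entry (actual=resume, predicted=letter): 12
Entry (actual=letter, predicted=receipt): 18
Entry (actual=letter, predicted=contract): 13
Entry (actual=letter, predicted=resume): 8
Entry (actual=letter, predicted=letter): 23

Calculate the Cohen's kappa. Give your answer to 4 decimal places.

0.4296

Observed agreement pₒ = trace/N = 116/204 = 0.56863
Expected agreement pₑ = Σ (rowᵢ·colᵢ)/N² = (47·75 + 42·54 + 53·33 + 62·42)/204² = 0.24380
κ = (pₒ − pₑ)/(1 − pₑ) = (0.56863 − 0.24380)/(1 − 0.24380) = 0.4296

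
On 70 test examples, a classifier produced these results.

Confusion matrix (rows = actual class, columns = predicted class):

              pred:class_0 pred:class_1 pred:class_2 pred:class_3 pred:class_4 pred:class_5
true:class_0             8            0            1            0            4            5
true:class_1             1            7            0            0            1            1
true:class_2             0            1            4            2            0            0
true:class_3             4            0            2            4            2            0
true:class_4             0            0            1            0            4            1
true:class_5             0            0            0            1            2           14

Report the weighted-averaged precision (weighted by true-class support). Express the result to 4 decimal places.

0.6195

Per-class precision (TP/(TP+FP)):
  class_0: TP=8, FP=1+0+4+0+0=5 → 8/13 = 0.61538
  class_1: TP=7, FP=0+1+0+0+0=1 → 7/8 = 0.87500
  class_2: TP=4, FP=1+0+2+1+0=4 → 4/8 = 0.50000
  class_3: TP=4, FP=0+0+2+0+1=3 → 4/7 = 0.57143
  class_4: TP=4, FP=4+1+0+2+2=9 → 4/13 = 0.30769
  class_5: TP=14, FP=5+1+0+0+1=7 → 14/21 = 0.66667
Weighted-precision = Σ (supportᵢ/N)·precisionᵢ with N=70: (18/70)·0.61538 + (10/70)·0.87500 + (7/70)·0.50000 + (12/70)·0.57143 + (6/70)·0.30769 + (17/70)·0.66667 = 0.6195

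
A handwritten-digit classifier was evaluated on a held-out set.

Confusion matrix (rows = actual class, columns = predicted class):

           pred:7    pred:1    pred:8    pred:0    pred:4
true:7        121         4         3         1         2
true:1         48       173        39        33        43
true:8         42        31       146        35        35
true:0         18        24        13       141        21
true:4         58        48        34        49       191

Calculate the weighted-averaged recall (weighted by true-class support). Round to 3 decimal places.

Per-class recall (TP/(TP+FN)):
  7: TP=121, FN=4+3+1+2=10 → 121/131 = 0.9237
  1: TP=173, FN=48+39+33+43=163 → 173/336 = 0.5149
  8: TP=146, FN=42+31+35+35=143 → 146/289 = 0.5052
  0: TP=141, FN=18+24+13+21=76 → 141/217 = 0.6498
  4: TP=191, FN=58+48+34+49=189 → 191/380 = 0.5026
Weighted-recall = Σ (supportᵢ/N)·recallᵢ with N=1353: (131/1353)·0.9237 + (336/1353)·0.5149 + (289/1353)·0.5052 + (217/1353)·0.6498 + (380/1353)·0.5026 = 0.571

0.571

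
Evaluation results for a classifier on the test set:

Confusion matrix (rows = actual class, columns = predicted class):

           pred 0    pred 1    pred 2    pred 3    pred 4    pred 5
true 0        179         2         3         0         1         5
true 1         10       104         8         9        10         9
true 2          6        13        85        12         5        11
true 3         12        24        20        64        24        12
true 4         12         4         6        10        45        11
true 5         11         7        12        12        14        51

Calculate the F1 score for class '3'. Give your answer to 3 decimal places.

Treat '3' as positive and all other classes as negative.
F1 score = 2·TP/(2·TP+FP+FN).
3: TP=64, FP=0+9+12+10+12=43, FN=12+24+20+24+12=92 → 128/263 = 0.4867

0.487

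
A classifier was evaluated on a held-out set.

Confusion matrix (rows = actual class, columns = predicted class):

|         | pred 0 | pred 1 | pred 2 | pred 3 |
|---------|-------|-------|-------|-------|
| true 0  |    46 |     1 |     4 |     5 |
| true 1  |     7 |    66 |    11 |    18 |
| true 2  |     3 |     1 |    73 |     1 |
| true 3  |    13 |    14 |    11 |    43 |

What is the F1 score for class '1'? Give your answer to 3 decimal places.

0.717

F1 score = 2·TP/(2·TP+FP+FN).
1: TP=66, FP=1+1+14=16, FN=7+11+18=36 → 132/184 = 0.7174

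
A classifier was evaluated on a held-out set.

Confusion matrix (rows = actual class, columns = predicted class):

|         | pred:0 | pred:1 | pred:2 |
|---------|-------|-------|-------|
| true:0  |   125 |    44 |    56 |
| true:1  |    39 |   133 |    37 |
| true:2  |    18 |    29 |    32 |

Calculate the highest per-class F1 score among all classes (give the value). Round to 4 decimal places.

0.6410

Per-class F1 score (2·TP/(2·TP+FP+FN)):
  0: TP=125, FP=39+18=57, FN=44+56=100 → 250/407 = 0.61425
  1: TP=133, FP=44+29=73, FN=39+37=76 → 266/415 = 0.64096
  2: TP=32, FP=56+37=93, FN=18+29=47 → 64/204 = 0.31373
Highest is class '1' with F1 score = 0.6410.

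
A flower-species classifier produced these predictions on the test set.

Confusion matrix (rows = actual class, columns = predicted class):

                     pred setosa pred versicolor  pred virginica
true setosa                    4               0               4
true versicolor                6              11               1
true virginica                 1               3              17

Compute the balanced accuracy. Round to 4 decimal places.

0.6402

Balanced accuracy = mean of per-class recall.
  setosa: recall = 4/8 = 0.50000
  versicolor: recall = 11/18 = 0.61111
  virginica: recall = 17/21 = 0.80952
Mean = (0.50000 + 0.61111 + 0.80952) / 3 = 0.6402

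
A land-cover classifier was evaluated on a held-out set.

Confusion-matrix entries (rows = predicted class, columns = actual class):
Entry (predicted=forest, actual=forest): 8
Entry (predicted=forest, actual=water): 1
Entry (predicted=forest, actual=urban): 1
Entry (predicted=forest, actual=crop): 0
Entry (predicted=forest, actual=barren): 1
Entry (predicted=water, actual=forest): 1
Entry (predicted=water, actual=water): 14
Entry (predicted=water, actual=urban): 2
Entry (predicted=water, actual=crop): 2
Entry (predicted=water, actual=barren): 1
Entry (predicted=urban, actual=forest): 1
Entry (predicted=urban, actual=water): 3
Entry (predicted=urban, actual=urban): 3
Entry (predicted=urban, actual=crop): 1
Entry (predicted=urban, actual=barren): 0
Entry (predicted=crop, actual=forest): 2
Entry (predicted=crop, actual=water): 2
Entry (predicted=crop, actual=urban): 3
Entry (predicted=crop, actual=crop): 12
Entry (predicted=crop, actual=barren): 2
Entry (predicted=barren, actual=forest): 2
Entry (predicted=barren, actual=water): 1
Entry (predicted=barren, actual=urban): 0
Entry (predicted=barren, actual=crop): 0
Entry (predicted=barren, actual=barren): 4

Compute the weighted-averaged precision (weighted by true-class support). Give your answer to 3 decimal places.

0.618

Per-class precision (TP/(TP+FP)):
  forest: TP=8, FP=1+1+0+1=3 → 8/11 = 0.7273
  water: TP=14, FP=1+2+2+1=6 → 14/20 = 0.7000
  urban: TP=3, FP=1+3+1+0=5 → 3/8 = 0.3750
  crop: TP=12, FP=2+2+3+2=9 → 12/21 = 0.5714
  barren: TP=4, FP=2+1+0+0=3 → 4/7 = 0.5714
Weighted-precision = Σ (supportᵢ/N)·precisionᵢ with N=67: (14/67)·0.7273 + (21/67)·0.7000 + (9/67)·0.3750 + (15/67)·0.5714 + (8/67)·0.5714 = 0.618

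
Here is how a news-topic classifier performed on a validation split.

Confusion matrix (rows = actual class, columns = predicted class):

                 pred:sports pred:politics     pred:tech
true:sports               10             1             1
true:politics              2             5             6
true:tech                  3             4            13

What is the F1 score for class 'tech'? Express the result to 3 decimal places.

Treat 'tech' as positive and all other classes as negative.
F1 score = 2·TP/(2·TP+FP+FN).
tech: TP=13, FP=1+6=7, FN=3+4=7 → 26/40 = 0.6500

0.650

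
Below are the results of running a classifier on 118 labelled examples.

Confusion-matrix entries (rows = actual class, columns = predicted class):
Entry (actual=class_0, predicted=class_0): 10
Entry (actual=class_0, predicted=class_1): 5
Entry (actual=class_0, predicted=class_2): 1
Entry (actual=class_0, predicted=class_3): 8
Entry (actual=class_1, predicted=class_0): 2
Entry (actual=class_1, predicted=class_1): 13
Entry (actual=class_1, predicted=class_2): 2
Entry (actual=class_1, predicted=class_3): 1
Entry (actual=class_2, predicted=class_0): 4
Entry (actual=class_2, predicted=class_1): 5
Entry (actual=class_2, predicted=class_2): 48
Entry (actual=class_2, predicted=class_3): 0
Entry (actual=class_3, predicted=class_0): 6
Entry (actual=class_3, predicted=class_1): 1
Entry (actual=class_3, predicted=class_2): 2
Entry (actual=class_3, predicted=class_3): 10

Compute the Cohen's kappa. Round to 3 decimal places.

Observed agreement pₒ = trace/N = 81/118 = 0.6864
Expected agreement pₑ = Σ (rowᵢ·colᵢ)/N² = (24·22 + 18·24 + 57·53 + 19·19)/118² = 0.3118
κ = (pₒ − pₑ)/(1 − pₑ) = (0.6864 − 0.3118)/(1 − 0.3118) = 0.544

0.544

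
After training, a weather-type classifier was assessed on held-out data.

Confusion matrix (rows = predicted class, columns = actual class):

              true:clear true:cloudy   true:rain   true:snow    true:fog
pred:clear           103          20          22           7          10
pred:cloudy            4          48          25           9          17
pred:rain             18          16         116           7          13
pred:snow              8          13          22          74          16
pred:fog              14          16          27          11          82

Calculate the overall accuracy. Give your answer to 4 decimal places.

0.5891

Accuracy = trace / total = (103+48+116+74+82=423) / 718 = 423/718 = 0.5891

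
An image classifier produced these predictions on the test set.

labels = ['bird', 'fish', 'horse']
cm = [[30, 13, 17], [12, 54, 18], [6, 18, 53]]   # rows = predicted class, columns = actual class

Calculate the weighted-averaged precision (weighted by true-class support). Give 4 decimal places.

0.6299

Per-class precision (TP/(TP+FP)):
  bird: TP=30, FP=13+17=30 → 30/60 = 0.50000
  fish: TP=54, FP=12+18=30 → 54/84 = 0.64286
  horse: TP=53, FP=6+18=24 → 53/77 = 0.68831
Weighted-precision = Σ (supportᵢ/N)·precisionᵢ with N=221: (48/221)·0.50000 + (85/221)·0.64286 + (88/221)·0.68831 = 0.6299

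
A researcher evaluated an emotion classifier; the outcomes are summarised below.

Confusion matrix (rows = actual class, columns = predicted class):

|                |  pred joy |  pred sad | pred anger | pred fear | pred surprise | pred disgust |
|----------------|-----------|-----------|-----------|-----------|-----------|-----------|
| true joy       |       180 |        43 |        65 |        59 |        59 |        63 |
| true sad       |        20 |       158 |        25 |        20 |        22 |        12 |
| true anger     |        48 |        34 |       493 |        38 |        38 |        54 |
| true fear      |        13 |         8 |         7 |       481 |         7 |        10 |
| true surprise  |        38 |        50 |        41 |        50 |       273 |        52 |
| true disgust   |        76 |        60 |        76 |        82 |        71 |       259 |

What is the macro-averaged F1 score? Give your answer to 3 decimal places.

0.575

Per-class F1 score (2·TP/(2·TP+FP+FN)):
  joy: TP=180, FP=20+48+13+38+76=195, FN=43+65+59+59+63=289 → 360/844 = 0.4265
  sad: TP=158, FP=43+34+8+50+60=195, FN=20+25+20+22+12=99 → 316/610 = 0.5180
  anger: TP=493, FP=65+25+7+41+76=214, FN=48+34+38+38+54=212 → 986/1412 = 0.6983
  fear: TP=481, FP=59+20+38+50+82=249, FN=13+8+7+7+10=45 → 962/1256 = 0.7659
  surprise: TP=273, FP=59+22+38+7+71=197, FN=38+50+41+50+52=231 → 546/974 = 0.5606
  disgust: TP=259, FP=63+12+54+10+52=191, FN=76+60+76+82+71=365 → 518/1074 = 0.4823
Macro-F1 score = mean = (0.4265 + 0.5180 + 0.6983 + 0.7659 + 0.5606 + 0.4823) / 6 = 0.575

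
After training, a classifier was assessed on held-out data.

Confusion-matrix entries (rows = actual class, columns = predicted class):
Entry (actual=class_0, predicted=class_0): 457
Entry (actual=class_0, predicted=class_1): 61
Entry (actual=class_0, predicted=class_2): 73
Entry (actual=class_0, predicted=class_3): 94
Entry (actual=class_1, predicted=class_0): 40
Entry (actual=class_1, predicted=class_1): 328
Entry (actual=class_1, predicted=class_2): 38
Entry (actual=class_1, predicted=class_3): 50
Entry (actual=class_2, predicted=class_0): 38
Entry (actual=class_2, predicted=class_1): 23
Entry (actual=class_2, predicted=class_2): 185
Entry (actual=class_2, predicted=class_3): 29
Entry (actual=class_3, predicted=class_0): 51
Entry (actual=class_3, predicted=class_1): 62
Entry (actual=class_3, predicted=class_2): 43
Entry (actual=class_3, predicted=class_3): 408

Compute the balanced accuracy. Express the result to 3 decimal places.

Balanced accuracy = mean of per-class recall.
  class_0: recall = 457/685 = 0.6672
  class_1: recall = 328/456 = 0.7193
  class_2: recall = 185/275 = 0.6727
  class_3: recall = 408/564 = 0.7234
Mean = (0.6672 + 0.7193 + 0.6727 + 0.7234) / 4 = 0.696

0.696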